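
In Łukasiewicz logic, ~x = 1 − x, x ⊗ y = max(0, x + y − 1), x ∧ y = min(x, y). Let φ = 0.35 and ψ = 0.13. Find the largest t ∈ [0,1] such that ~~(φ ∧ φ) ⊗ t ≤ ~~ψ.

0.78

φ ∧ φ = min(0.35, 0.35) = 0.35
~(φ ∧ φ) = 1 − 0.35 = 0.65
~~(φ ∧ φ) = 1 − 0.65 = 0.35
So the left factor is ~~(φ ∧ φ) = 0.35.
~ψ = 1 − 0.13 = 0.87
~~ψ = 1 − 0.87 = 0.13
So the right-hand bound is ~~ψ = 0.13.
The residuum of the Łukasiewicz t-norm gives the supremum: min(1, 1 − 0.35 + 0.13).
1 − 0.35 + 0.13 = 0.78, so t = min(1, 0.78) = 0.78.
Check: 0.35 ⊗ 0.78 = max(0, 0.13) = 0.13 ≤ 0.13.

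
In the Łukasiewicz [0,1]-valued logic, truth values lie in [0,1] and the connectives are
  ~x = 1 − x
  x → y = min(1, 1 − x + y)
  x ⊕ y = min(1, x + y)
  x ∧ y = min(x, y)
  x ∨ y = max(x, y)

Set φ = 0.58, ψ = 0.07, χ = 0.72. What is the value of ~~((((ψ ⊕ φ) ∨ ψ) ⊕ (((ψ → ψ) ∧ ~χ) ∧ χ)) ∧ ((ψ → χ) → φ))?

0.58

ψ ⊕ φ = min(1, 0.07 + 0.58) = min(1, 0.65) = 0.65
(ψ ⊕ φ) ∨ ψ = max(0.65, 0.07) = 0.65
ψ → ψ = min(1, 1 − 0.07 + 0.07) = min(1, 1.00) = 1.00
~χ = 1 − 0.72 = 0.28
(ψ → ψ) ∧ ~χ = min(1.00, 0.28) = 0.28
((ψ → ψ) ∧ ~χ) ∧ χ = min(0.28, 0.72) = 0.28
((ψ ⊕ φ) ∨ ψ) ⊕ (((ψ → ψ) ∧ ~χ) ∧ χ) = min(1, 0.65 + 0.28) = min(1, 0.93) = 0.93
ψ → χ = min(1, 1 − 0.07 + 0.72) = min(1, 1.65) = 1.00
(ψ → χ) → φ = min(1, 1 − 1.00 + 0.58) = min(1, 0.58) = 0.58
(((ψ ⊕ φ) ∨ ψ) ⊕ (((ψ → ψ) ∧ ~χ) ∧ χ)) ∧ ((ψ → χ) → φ) = min(0.93, 0.58) = 0.58
~((((ψ ⊕ φ) ∨ ψ) ⊕ (((ψ → ψ) ∧ ~χ) ∧ χ)) ∧ ((ψ → χ) → φ)) = 1 − 0.58 = 0.42
~~((((ψ ⊕ φ) ∨ ψ) ⊕ (((ψ → ψ) ∧ ~χ) ∧ χ)) ∧ ((ψ → χ) → φ)) = 1 − 0.42 = 0.58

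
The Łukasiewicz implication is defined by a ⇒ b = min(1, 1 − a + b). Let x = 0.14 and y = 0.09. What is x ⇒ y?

x ⇒ y = min(1, 1 − 0.14 + 0.09) = min(1, 0.95) = 0.95
For comparison, the Gödel implication (1 if a ≤ b else b) would give 0.09.

0.95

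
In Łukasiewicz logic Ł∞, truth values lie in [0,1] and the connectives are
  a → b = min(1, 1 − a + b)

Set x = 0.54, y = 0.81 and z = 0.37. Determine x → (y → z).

y → z = min(1, 1 − 0.81 + 0.37) = min(1, 0.56) = 0.56
x → (y → z) = min(1, 1 − 0.54 + 0.56) = min(1, 1.02) = 1.00

1.00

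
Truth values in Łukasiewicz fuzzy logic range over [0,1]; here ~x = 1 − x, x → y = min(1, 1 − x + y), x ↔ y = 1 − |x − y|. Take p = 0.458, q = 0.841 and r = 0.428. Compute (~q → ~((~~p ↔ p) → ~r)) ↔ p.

~q = 1 − 0.841 = 0.159
~p = 1 − 0.458 = 0.542
~~p = 1 − 0.542 = 0.458
~~p ↔ p = 1 − |0.458 − 0.458| = 1 − 0.000 = 1.000
~r = 1 − 0.428 = 0.572
(~~p ↔ p) → ~r = min(1, 1 − 1.000 + 0.572) = min(1, 0.572) = 0.572
~((~~p ↔ p) → ~r) = 1 − 0.572 = 0.428
~q → ~((~~p ↔ p) → ~r) = min(1, 1 − 0.159 + 0.428) = min(1, 1.269) = 1.000
(~q → ~((~~p ↔ p) → ~r)) ↔ p = 1 − |1.000 − 0.458| = 1 − 0.542 = 0.458

0.458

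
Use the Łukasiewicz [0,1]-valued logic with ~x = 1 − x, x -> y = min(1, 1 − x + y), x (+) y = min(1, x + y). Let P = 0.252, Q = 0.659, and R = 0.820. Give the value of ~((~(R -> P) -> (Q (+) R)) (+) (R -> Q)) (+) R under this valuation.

0.820

R -> P = min(1, 1 − 0.820 + 0.252) = min(1, 0.432) = 0.432
~(R -> P) = 1 − 0.432 = 0.568
Q (+) R = min(1, 0.659 + 0.820) = min(1, 1.479) = 1.000
~(R -> P) -> (Q (+) R) = min(1, 1 − 0.568 + 1.000) = min(1, 1.432) = 1.000
R -> Q = min(1, 1 − 0.820 + 0.659) = min(1, 0.839) = 0.839
(~(R -> P) -> (Q (+) R)) (+) (R -> Q) = min(1, 1.000 + 0.839) = min(1, 1.839) = 1.000
~((~(R -> P) -> (Q (+) R)) (+) (R -> Q)) = 1 − 1.000 = 0.000
~((~(R -> P) -> (Q (+) R)) (+) (R -> Q)) (+) R = min(1, 0.000 + 0.820) = min(1, 0.820) = 0.820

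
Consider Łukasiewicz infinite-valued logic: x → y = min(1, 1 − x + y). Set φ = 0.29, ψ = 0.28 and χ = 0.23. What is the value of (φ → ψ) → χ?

φ → ψ = min(1, 1 − 0.29 + 0.28) = min(1, 0.99) = 0.99
(φ → ψ) → χ = min(1, 1 − 0.99 + 0.23) = min(1, 0.24) = 0.24

0.24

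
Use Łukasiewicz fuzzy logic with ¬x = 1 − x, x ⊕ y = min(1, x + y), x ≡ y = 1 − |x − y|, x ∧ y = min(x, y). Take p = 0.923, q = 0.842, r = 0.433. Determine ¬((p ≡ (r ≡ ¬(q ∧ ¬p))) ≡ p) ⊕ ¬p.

0.413

¬p = 1 − 0.923 = 0.077
q ∧ ¬p = min(0.842, 0.077) = 0.077
¬(q ∧ ¬p) = 1 − 0.077 = 0.923
r ≡ ¬(q ∧ ¬p) = 1 − |0.433 − 0.923| = 1 − 0.490 = 0.510
p ≡ (r ≡ ¬(q ∧ ¬p)) = 1 − |0.923 − 0.510| = 1 − 0.413 = 0.587
(p ≡ (r ≡ ¬(q ∧ ¬p))) ≡ p = 1 − |0.587 − 0.923| = 1 − 0.336 = 0.664
¬((p ≡ (r ≡ ¬(q ∧ ¬p))) ≡ p) = 1 − 0.664 = 0.336
¬((p ≡ (r ≡ ¬(q ∧ ¬p))) ≡ p) ⊕ ¬p = min(1, 0.336 + 0.077) = min(1, 0.413) = 0.413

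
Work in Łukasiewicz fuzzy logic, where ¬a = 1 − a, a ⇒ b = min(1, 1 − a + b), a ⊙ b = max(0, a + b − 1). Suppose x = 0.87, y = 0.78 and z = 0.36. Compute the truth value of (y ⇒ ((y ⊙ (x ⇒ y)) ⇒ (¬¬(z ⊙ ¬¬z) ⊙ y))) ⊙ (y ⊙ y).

x ⇒ y = min(1, 1 − 0.87 + 0.78) = min(1, 0.91) = 0.91
y ⊙ (x ⇒ y) = max(0, 0.78 + 0.91 − 1) = max(0, 0.69) = 0.69
¬z = 1 − 0.36 = 0.64
¬¬z = 1 − 0.64 = 0.36
z ⊙ ¬¬z = max(0, 0.36 + 0.36 − 1) = max(0, -0.28) = 0.00
¬(z ⊙ ¬¬z) = 1 − 0.00 = 1.00
¬¬(z ⊙ ¬¬z) = 1 − 1.00 = 0.00
¬¬(z ⊙ ¬¬z) ⊙ y = max(0, 0.00 + 0.78 − 1) = max(0, -0.22) = 0.00
(y ⊙ (x ⇒ y)) ⇒ (¬¬(z ⊙ ¬¬z) ⊙ y) = min(1, 1 − 0.69 + 0.00) = min(1, 0.31) = 0.31
y ⇒ ((y ⊙ (x ⇒ y)) ⇒ (¬¬(z ⊙ ¬¬z) ⊙ y)) = min(1, 1 − 0.78 + 0.31) = min(1, 0.53) = 0.53
y ⊙ y = max(0, 0.78 + 0.78 − 1) = max(0, 0.56) = 0.56
(y ⇒ ((y ⊙ (x ⇒ y)) ⇒ (¬¬(z ⊙ ¬¬z) ⊙ y))) ⊙ (y ⊙ y) = max(0, 0.53 + 0.56 − 1) = max(0, 0.09) = 0.09

0.09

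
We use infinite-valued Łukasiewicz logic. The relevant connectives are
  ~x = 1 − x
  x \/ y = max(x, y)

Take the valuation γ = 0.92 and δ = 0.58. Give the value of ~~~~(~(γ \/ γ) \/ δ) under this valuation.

γ \/ γ = max(0.92, 0.92) = 0.92
~(γ \/ γ) = 1 − 0.92 = 0.08
~(γ \/ γ) \/ δ = max(0.08, 0.58) = 0.58
~(~(γ \/ γ) \/ δ) = 1 − 0.58 = 0.42
~~(~(γ \/ γ) \/ δ) = 1 − 0.42 = 0.58
~~~(~(γ \/ γ) \/ δ) = 1 − 0.58 = 0.42
~~~~(~(γ \/ γ) \/ δ) = 1 − 0.42 = 0.58

0.58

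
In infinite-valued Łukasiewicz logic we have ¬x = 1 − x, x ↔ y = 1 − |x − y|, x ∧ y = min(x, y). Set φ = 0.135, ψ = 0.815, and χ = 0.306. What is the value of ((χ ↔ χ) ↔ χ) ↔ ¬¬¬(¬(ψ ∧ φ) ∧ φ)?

0.441

χ ↔ χ = 1 − |0.306 − 0.306| = 1 − 0.000 = 1.000
(χ ↔ χ) ↔ χ = 1 − |1.000 − 0.306| = 1 − 0.694 = 0.306
ψ ∧ φ = min(0.815, 0.135) = 0.135
¬(ψ ∧ φ) = 1 − 0.135 = 0.865
¬(ψ ∧ φ) ∧ φ = min(0.865, 0.135) = 0.135
¬(¬(ψ ∧ φ) ∧ φ) = 1 − 0.135 = 0.865
¬¬(¬(ψ ∧ φ) ∧ φ) = 1 − 0.865 = 0.135
¬¬¬(¬(ψ ∧ φ) ∧ φ) = 1 − 0.135 = 0.865
((χ ↔ χ) ↔ χ) ↔ ¬¬¬(¬(ψ ∧ φ) ∧ φ) = 1 − |0.306 − 0.865| = 1 − 0.559 = 0.441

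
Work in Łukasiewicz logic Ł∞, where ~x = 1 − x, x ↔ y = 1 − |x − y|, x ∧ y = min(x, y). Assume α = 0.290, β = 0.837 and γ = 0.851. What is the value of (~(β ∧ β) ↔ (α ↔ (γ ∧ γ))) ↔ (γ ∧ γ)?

0.873

β ∧ β = min(0.837, 0.837) = 0.837
~(β ∧ β) = 1 − 0.837 = 0.163
γ ∧ γ = min(0.851, 0.851) = 0.851
α ↔ (γ ∧ γ) = 1 − |0.290 − 0.851| = 1 − 0.561 = 0.439
~(β ∧ β) ↔ (α ↔ (γ ∧ γ)) = 1 − |0.163 − 0.439| = 1 − 0.276 = 0.724
(~(β ∧ β) ↔ (α ↔ (γ ∧ γ))) ↔ (γ ∧ γ) = 1 − |0.724 − 0.851| = 1 − 0.127 = 0.873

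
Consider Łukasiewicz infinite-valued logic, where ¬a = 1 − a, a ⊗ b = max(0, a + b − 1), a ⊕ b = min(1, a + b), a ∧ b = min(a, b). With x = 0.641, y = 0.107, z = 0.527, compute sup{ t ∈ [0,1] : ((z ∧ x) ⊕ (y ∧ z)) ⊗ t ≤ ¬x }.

z ∧ x = min(0.527, 0.641) = 0.527
y ∧ z = min(0.107, 0.527) = 0.107
(z ∧ x) ⊕ (y ∧ z) = min(1, 0.527 + 0.107) = min(1, 0.634) = 0.634
So the left factor is (z ∧ x) ⊕ (y ∧ z) = 0.634.
¬x = 1 − 0.641 = 0.359
So the right-hand bound is ¬x = 0.359.
The residuum of the Łukasiewicz t-norm gives the supremum: min(1, 1 − 0.634 + 0.359).
1 − 0.634 + 0.359 = 0.725, so t = min(1, 0.725) = 0.725.
Check: 0.634 ⊗ 0.725 = max(0, 0.359) = 0.359 ≤ 0.359.

0.725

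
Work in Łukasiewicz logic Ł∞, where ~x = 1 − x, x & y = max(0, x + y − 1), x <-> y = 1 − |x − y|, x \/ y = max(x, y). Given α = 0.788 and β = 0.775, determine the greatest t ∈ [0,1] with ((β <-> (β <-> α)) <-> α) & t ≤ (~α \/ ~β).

0.225

β <-> α = 1 − |0.775 − 0.788| = 1 − 0.013 = 0.987
β <-> (β <-> α) = 1 − |0.775 − 0.987| = 1 − 0.212 = 0.788
(β <-> (β <-> α)) <-> α = 1 − |0.788 − 0.788| = 1 − 0.000 = 1.000
So the left factor is (β <-> (β <-> α)) <-> α = 1.000.
~α = 1 − 0.788 = 0.212
~β = 1 − 0.775 = 0.225
~α \/ ~β = max(0.212, 0.225) = 0.225
So the right-hand bound is ~α \/ ~β = 0.225.
The residuum of the Łukasiewicz t-norm gives the supremum: min(1, 1 − 1.000 + 0.225).
1 − 1.000 + 0.225 = 0.225, so t = min(1, 0.225) = 0.225.
Check: 1.000 & 0.225 = max(0, 0.225) = 0.225 ≤ 0.225.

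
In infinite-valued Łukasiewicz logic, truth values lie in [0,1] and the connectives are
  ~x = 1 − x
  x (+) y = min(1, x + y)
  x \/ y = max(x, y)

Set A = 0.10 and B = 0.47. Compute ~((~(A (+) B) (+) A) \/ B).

0.47

A (+) B = min(1, 0.10 + 0.47) = min(1, 0.57) = 0.57
~(A (+) B) = 1 − 0.57 = 0.43
~(A (+) B) (+) A = min(1, 0.43 + 0.10) = min(1, 0.53) = 0.53
(~(A (+) B) (+) A) \/ B = max(0.53, 0.47) = 0.53
~((~(A (+) B) (+) A) \/ B) = 1 − 0.53 = 0.47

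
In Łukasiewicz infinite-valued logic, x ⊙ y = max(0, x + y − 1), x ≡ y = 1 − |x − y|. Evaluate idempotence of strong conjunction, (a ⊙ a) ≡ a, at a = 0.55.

0.55

a ⊙ a = max(0, 0.55 + 0.55 − 1) = max(0, 0.10) = 0.10
(a ⊙ a) ≡ a = 1 − |0.10 − 0.55| = 1 − 0.45 = 0.55
(The value 0.55 < 1 shows this instance is not satisfied; fails in Ł∞ since a ⊗ a = max(0, 2a−1) ≠ a in general.)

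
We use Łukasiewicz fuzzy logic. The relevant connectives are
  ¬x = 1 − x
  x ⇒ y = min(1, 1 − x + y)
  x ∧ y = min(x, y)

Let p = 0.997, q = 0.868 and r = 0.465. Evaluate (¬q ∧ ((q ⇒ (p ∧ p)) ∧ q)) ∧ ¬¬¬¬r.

0.132

¬q = 1 − 0.868 = 0.132
p ∧ p = min(0.997, 0.997) = 0.997
q ⇒ (p ∧ p) = min(1, 1 − 0.868 + 0.997) = min(1, 1.129) = 1.000
(q ⇒ (p ∧ p)) ∧ q = min(1.000, 0.868) = 0.868
¬q ∧ ((q ⇒ (p ∧ p)) ∧ q) = min(0.132, 0.868) = 0.132
¬r = 1 − 0.465 = 0.535
¬¬r = 1 − 0.535 = 0.465
¬¬¬r = 1 − 0.465 = 0.535
¬¬¬¬r = 1 − 0.535 = 0.465
(¬q ∧ ((q ⇒ (p ∧ p)) ∧ q)) ∧ ¬¬¬¬r = min(0.132, 0.465) = 0.132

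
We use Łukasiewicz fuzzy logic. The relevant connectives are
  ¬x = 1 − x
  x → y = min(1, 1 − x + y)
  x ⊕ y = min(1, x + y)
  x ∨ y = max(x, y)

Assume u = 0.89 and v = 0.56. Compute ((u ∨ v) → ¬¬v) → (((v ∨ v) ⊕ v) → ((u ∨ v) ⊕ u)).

u ∨ v = max(0.89, 0.56) = 0.89
¬v = 1 − 0.56 = 0.44
¬¬v = 1 − 0.44 = 0.56
(u ∨ v) → ¬¬v = min(1, 1 − 0.89 + 0.56) = min(1, 0.67) = 0.67
v ∨ v = max(0.56, 0.56) = 0.56
(v ∨ v) ⊕ v = min(1, 0.56 + 0.56) = min(1, 1.12) = 1.00
(u ∨ v) ⊕ u = min(1, 0.89 + 0.89) = min(1, 1.78) = 1.00
((v ∨ v) ⊕ v) → ((u ∨ v) ⊕ u) = min(1, 1 − 1.00 + 1.00) = min(1, 1.00) = 1.00
((u ∨ v) → ¬¬v) → (((v ∨ v) ⊕ v) → ((u ∨ v) ⊕ u)) = min(1, 1 − 0.67 + 1.00) = min(1, 1.33) = 1.00

1.00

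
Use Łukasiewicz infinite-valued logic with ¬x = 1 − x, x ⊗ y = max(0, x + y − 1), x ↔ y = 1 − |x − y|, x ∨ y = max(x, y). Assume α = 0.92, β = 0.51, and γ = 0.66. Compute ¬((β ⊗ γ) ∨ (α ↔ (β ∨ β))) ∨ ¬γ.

0.41

β ⊗ γ = max(0, 0.51 + 0.66 − 1) = max(0, 0.17) = 0.17
β ∨ β = max(0.51, 0.51) = 0.51
α ↔ (β ∨ β) = 1 − |0.92 − 0.51| = 1 − 0.41 = 0.59
(β ⊗ γ) ∨ (α ↔ (β ∨ β)) = max(0.17, 0.59) = 0.59
¬((β ⊗ γ) ∨ (α ↔ (β ∨ β))) = 1 − 0.59 = 0.41
¬γ = 1 − 0.66 = 0.34
¬((β ⊗ γ) ∨ (α ↔ (β ∨ β))) ∨ ¬γ = max(0.41, 0.34) = 0.41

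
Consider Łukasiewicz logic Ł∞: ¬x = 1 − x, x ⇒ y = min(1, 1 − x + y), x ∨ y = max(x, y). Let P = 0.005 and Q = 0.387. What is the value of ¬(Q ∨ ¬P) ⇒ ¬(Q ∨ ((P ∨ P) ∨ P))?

1.000

¬P = 1 − 0.005 = 0.995
Q ∨ ¬P = max(0.387, 0.995) = 0.995
¬(Q ∨ ¬P) = 1 − 0.995 = 0.005
P ∨ P = max(0.005, 0.005) = 0.005
(P ∨ P) ∨ P = max(0.005, 0.005) = 0.005
Q ∨ ((P ∨ P) ∨ P) = max(0.387, 0.005) = 0.387
¬(Q ∨ ((P ∨ P) ∨ P)) = 1 − 0.387 = 0.613
¬(Q ∨ ¬P) ⇒ ¬(Q ∨ ((P ∨ P) ∨ P)) = min(1, 1 − 0.005 + 0.613) = min(1, 1.608) = 1.000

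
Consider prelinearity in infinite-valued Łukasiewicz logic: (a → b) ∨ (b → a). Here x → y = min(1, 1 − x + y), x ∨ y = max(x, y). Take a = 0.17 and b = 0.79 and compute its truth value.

1.00

a → b = min(1, 1 − 0.17 + 0.79) = min(1, 1.62) = 1.00
b → a = min(1, 1 − 0.79 + 0.17) = min(1, 0.38) = 0.38
(a → b) ∨ (b → a) = max(1.00, 0.38) = 1.00
(As expected: a Ł∞-tautology — holds in every MV-chain.)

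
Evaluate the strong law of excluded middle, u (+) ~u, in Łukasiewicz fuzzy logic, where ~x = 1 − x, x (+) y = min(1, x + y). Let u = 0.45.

~u = 1 − 0.45 = 0.55
u (+) ~u = min(1, 0.45 + 0.55) = min(1, 1.00) = 1.00
(As expected: always 1 in Ł∞ since a ⊕ (1−a) = 1.)

1.00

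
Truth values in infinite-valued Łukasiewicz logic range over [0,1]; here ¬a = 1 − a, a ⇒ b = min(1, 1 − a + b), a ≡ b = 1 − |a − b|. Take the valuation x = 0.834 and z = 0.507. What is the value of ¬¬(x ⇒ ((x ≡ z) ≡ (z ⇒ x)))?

x ≡ z = 1 − |0.834 − 0.507| = 1 − 0.327 = 0.673
z ⇒ x = min(1, 1 − 0.507 + 0.834) = min(1, 1.327) = 1.000
(x ≡ z) ≡ (z ⇒ x) = 1 − |0.673 − 1.000| = 1 − 0.327 = 0.673
x ⇒ ((x ≡ z) ≡ (z ⇒ x)) = min(1, 1 − 0.834 + 0.673) = min(1, 0.839) = 0.839
¬(x ⇒ ((x ≡ z) ≡ (z ⇒ x))) = 1 − 0.839 = 0.161
¬¬(x ⇒ ((x ≡ z) ≡ (z ⇒ x))) = 1 − 0.161 = 0.839

0.839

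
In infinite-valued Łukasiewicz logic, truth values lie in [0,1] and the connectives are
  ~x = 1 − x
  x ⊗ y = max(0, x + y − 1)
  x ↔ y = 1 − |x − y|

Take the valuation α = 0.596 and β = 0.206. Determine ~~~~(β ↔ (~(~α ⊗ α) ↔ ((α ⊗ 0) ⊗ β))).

~α = 1 − 0.596 = 0.404
~α ⊗ α = max(0, 0.404 + 0.596 − 1) = max(0, 0.000) = 0.000
~(~α ⊗ α) = 1 − 0.000 = 1.000
α ⊗ 0 = max(0, 0.596 + 0.000 − 1) = max(0, -0.404) = 0.000
(α ⊗ 0) ⊗ β = max(0, 0.000 + 0.206 − 1) = max(0, -0.794) = 0.000
~(~α ⊗ α) ↔ ((α ⊗ 0) ⊗ β) = 1 − |1.000 − 0.000| = 1 − 1.000 = 0.000
β ↔ (~(~α ⊗ α) ↔ ((α ⊗ 0) ⊗ β)) = 1 − |0.206 − 0.000| = 1 − 0.206 = 0.794
~(β ↔ (~(~α ⊗ α) ↔ ((α ⊗ 0) ⊗ β))) = 1 − 0.794 = 0.206
~~(β ↔ (~(~α ⊗ α) ↔ ((α ⊗ 0) ⊗ β))) = 1 − 0.206 = 0.794
~~~(β ↔ (~(~α ⊗ α) ↔ ((α ⊗ 0) ⊗ β))) = 1 − 0.794 = 0.206
~~~~(β ↔ (~(~α ⊗ α) ↔ ((α ⊗ 0) ⊗ β))) = 1 − 0.206 = 0.794

0.794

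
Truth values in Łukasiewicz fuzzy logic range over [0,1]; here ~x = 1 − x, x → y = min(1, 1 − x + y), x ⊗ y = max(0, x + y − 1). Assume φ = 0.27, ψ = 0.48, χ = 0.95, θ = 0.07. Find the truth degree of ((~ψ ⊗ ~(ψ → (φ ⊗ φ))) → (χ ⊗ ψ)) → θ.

~ψ = 1 − 0.48 = 0.52
φ ⊗ φ = max(0, 0.27 + 0.27 − 1) = max(0, -0.46) = 0.00
ψ → (φ ⊗ φ) = min(1, 1 − 0.48 + 0.00) = min(1, 0.52) = 0.52
~(ψ → (φ ⊗ φ)) = 1 − 0.52 = 0.48
~ψ ⊗ ~(ψ → (φ ⊗ φ)) = max(0, 0.52 + 0.48 − 1) = max(0, 0.00) = 0.00
χ ⊗ ψ = max(0, 0.95 + 0.48 − 1) = max(0, 0.43) = 0.43
(~ψ ⊗ ~(ψ → (φ ⊗ φ))) → (χ ⊗ ψ) = min(1, 1 − 0.00 + 0.43) = min(1, 1.43) = 1.00
((~ψ ⊗ ~(ψ → (φ ⊗ φ))) → (χ ⊗ ψ)) → θ = min(1, 1 − 1.00 + 0.07) = min(1, 0.07) = 0.07

0.07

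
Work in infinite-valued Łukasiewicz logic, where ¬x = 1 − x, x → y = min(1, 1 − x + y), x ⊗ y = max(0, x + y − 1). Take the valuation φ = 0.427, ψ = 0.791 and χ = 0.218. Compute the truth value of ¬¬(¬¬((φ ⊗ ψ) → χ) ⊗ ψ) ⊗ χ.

φ ⊗ ψ = max(0, 0.427 + 0.791 − 1) = max(0, 0.218) = 0.218
(φ ⊗ ψ) → χ = min(1, 1 − 0.218 + 0.218) = min(1, 1.000) = 1.000
¬((φ ⊗ ψ) → χ) = 1 − 1.000 = 0.000
¬¬((φ ⊗ ψ) → χ) = 1 − 0.000 = 1.000
¬¬((φ ⊗ ψ) → χ) ⊗ ψ = max(0, 1.000 + 0.791 − 1) = max(0, 0.791) = 0.791
¬(¬¬((φ ⊗ ψ) → χ) ⊗ ψ) = 1 − 0.791 = 0.209
¬¬(¬¬((φ ⊗ ψ) → χ) ⊗ ψ) = 1 − 0.209 = 0.791
¬¬(¬¬((φ ⊗ ψ) → χ) ⊗ ψ) ⊗ χ = max(0, 0.791 + 0.218 − 1) = max(0, 0.009) = 0.009

0.009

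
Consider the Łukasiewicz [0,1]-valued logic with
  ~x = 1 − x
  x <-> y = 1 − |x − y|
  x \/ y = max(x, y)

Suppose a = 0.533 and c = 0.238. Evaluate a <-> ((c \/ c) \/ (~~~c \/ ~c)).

0.771

c \/ c = max(0.238, 0.238) = 0.238
~c = 1 − 0.238 = 0.762
~~c = 1 − 0.762 = 0.238
~~~c = 1 − 0.238 = 0.762
~~~c \/ ~c = max(0.762, 0.762) = 0.762
(c \/ c) \/ (~~~c \/ ~c) = max(0.238, 0.762) = 0.762
a <-> ((c \/ c) \/ (~~~c \/ ~c)) = 1 − |0.533 − 0.762| = 1 − 0.229 = 0.771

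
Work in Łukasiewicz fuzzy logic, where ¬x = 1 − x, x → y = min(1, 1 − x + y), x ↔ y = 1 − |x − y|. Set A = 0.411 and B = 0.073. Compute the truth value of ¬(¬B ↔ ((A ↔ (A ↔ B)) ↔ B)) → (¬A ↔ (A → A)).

0.986

¬B = 1 − 0.073 = 0.927
A ↔ B = 1 − |0.411 − 0.073| = 1 − 0.338 = 0.662
A ↔ (A ↔ B) = 1 − |0.411 − 0.662| = 1 − 0.251 = 0.749
(A ↔ (A ↔ B)) ↔ B = 1 − |0.749 − 0.073| = 1 − 0.676 = 0.324
¬B ↔ ((A ↔ (A ↔ B)) ↔ B) = 1 − |0.927 − 0.324| = 1 − 0.603 = 0.397
¬(¬B ↔ ((A ↔ (A ↔ B)) ↔ B)) = 1 − 0.397 = 0.603
¬A = 1 − 0.411 = 0.589
A → A = min(1, 1 − 0.411 + 0.411) = min(1, 1.000) = 1.000
¬A ↔ (A → A) = 1 − |0.589 − 1.000| = 1 − 0.411 = 0.589
¬(¬B ↔ ((A ↔ (A ↔ B)) ↔ B)) → (¬A ↔ (A → A)) = min(1, 1 − 0.603 + 0.589) = min(1, 0.986) = 0.986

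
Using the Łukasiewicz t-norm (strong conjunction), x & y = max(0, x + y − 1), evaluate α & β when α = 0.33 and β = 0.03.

0.00

α & β = max(0, 0.33 + 0.03 − 1) = max(0, -0.64) = 0.00
For comparison, the Gödel (minimum) t-norm min(x, y) would give 0.03.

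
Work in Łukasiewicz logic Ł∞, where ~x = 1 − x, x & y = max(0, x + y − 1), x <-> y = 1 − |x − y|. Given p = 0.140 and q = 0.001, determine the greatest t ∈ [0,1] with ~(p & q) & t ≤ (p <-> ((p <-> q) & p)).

0.861

p & q = max(0, 0.140 + 0.001 − 1) = max(0, -0.859) = 0.000
~(p & q) = 1 − 0.000 = 1.000
So the left factor is ~(p & q) = 1.000.
p <-> q = 1 − |0.140 − 0.001| = 1 − 0.139 = 0.861
(p <-> q) & p = max(0, 0.861 + 0.140 − 1) = max(0, 0.001) = 0.001
p <-> ((p <-> q) & p) = 1 − |0.140 − 0.001| = 1 − 0.139 = 0.861
So the right-hand bound is p <-> ((p <-> q) & p) = 0.861.
The residuum of the Łukasiewicz t-norm gives the supremum: min(1, 1 − 1.000 + 0.861).
1 − 1.000 + 0.861 = 0.861, so t = min(1, 0.861) = 0.861.
Check: 1.000 & 0.861 = max(0, 0.861) = 0.861 ≤ 0.861.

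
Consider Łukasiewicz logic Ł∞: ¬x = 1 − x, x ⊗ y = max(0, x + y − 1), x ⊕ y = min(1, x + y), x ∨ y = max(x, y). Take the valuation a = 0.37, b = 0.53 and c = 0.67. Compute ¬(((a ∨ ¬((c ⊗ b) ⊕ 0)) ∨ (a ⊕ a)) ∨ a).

c ⊗ b = max(0, 0.67 + 0.53 − 1) = max(0, 0.20) = 0.20
(c ⊗ b) ⊕ 0 = min(1, 0.20 + 0.00) = min(1, 0.20) = 0.20
¬((c ⊗ b) ⊕ 0) = 1 − 0.20 = 0.80
a ∨ ¬((c ⊗ b) ⊕ 0) = max(0.37, 0.80) = 0.80
a ⊕ a = min(1, 0.37 + 0.37) = min(1, 0.74) = 0.74
(a ∨ ¬((c ⊗ b) ⊕ 0)) ∨ (a ⊕ a) = max(0.80, 0.74) = 0.80
((a ∨ ¬((c ⊗ b) ⊕ 0)) ∨ (a ⊕ a)) ∨ a = max(0.80, 0.37) = 0.80
¬(((a ∨ ¬((c ⊗ b) ⊕ 0)) ∨ (a ⊕ a)) ∨ a) = 1 − 0.80 = 0.20

0.20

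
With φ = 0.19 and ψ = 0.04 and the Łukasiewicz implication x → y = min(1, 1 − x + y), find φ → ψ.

0.85

φ → ψ = min(1, 1 − 0.19 + 0.04) = min(1, 0.85) = 0.85
For comparison, the Gödel implication (1 if x ≤ y else y) would give 0.04.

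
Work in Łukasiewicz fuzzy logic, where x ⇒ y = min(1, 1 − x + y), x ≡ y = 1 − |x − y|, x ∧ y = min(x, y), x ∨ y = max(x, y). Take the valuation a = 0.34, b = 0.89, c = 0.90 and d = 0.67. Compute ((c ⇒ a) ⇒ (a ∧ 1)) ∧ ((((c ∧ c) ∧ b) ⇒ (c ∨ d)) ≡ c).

c ⇒ a = min(1, 1 − 0.90 + 0.34) = min(1, 0.44) = 0.44
a ∧ 1 = min(0.34, 1.00) = 0.34
(c ⇒ a) ⇒ (a ∧ 1) = min(1, 1 − 0.44 + 0.34) = min(1, 0.90) = 0.90
c ∧ c = min(0.90, 0.90) = 0.90
(c ∧ c) ∧ b = min(0.90, 0.89) = 0.89
c ∨ d = max(0.90, 0.67) = 0.90
((c ∧ c) ∧ b) ⇒ (c ∨ d) = min(1, 1 − 0.89 + 0.90) = min(1, 1.01) = 1.00
(((c ∧ c) ∧ b) ⇒ (c ∨ d)) ≡ c = 1 − |1.00 − 0.90| = 1 − 0.10 = 0.90
((c ⇒ a) ⇒ (a ∧ 1)) ∧ ((((c ∧ c) ∧ b) ⇒ (c ∨ d)) ≡ c) = min(0.90, 0.90) = 0.90

0.90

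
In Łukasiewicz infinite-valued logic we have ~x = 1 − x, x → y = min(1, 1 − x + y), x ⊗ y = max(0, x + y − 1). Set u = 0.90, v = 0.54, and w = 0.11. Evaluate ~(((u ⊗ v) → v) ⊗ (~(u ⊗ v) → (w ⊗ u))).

0.55

u ⊗ v = max(0, 0.90 + 0.54 − 1) = max(0, 0.44) = 0.44
(u ⊗ v) → v = min(1, 1 − 0.44 + 0.54) = min(1, 1.10) = 1.00
~(u ⊗ v) = 1 − 0.44 = 0.56
w ⊗ u = max(0, 0.11 + 0.90 − 1) = max(0, 0.01) = 0.01
~(u ⊗ v) → (w ⊗ u) = min(1, 1 − 0.56 + 0.01) = min(1, 0.45) = 0.45
((u ⊗ v) → v) ⊗ (~(u ⊗ v) → (w ⊗ u)) = max(0, 1.00 + 0.45 − 1) = max(0, 0.45) = 0.45
~(((u ⊗ v) → v) ⊗ (~(u ⊗ v) → (w ⊗ u))) = 1 − 0.45 = 0.55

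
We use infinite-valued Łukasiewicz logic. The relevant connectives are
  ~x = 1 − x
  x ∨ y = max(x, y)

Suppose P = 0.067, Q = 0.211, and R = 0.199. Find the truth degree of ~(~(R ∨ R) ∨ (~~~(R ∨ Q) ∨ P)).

0.199

R ∨ R = max(0.199, 0.199) = 0.199
~(R ∨ R) = 1 − 0.199 = 0.801
R ∨ Q = max(0.199, 0.211) = 0.211
~(R ∨ Q) = 1 − 0.211 = 0.789
~~(R ∨ Q) = 1 − 0.789 = 0.211
~~~(R ∨ Q) = 1 − 0.211 = 0.789
~~~(R ∨ Q) ∨ P = max(0.789, 0.067) = 0.789
~(R ∨ R) ∨ (~~~(R ∨ Q) ∨ P) = max(0.801, 0.789) = 0.801
~(~(R ∨ R) ∨ (~~~(R ∨ Q) ∨ P)) = 1 − 0.801 = 0.199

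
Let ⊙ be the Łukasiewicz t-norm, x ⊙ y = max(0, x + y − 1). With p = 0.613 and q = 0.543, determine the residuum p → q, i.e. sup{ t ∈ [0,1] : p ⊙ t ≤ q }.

0.930

The residuum of the Łukasiewicz t-norm gives the supremum: min(1, 1 − 0.613 + 0.543).
1 − 0.613 + 0.543 = 0.930, so t = min(1, 0.930) = 0.930.
Check: 0.613 ⊙ 0.930 = max(0, 0.543) = 0.543 ≤ 0.543.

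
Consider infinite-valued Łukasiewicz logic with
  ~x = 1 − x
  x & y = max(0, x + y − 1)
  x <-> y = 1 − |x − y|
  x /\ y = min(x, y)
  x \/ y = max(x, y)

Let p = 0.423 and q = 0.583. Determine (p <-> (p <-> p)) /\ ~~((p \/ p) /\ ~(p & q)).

0.423

p <-> p = 1 − |0.423 − 0.423| = 1 − 0.000 = 1.000
p <-> (p <-> p) = 1 − |0.423 − 1.000| = 1 − 0.577 = 0.423
p \/ p = max(0.423, 0.423) = 0.423
p & q = max(0, 0.423 + 0.583 − 1) = max(0, 0.006) = 0.006
~(p & q) = 1 − 0.006 = 0.994
(p \/ p) /\ ~(p & q) = min(0.423, 0.994) = 0.423
~((p \/ p) /\ ~(p & q)) = 1 − 0.423 = 0.577
~~((p \/ p) /\ ~(p & q)) = 1 − 0.577 = 0.423
(p <-> (p <-> p)) /\ ~~((p \/ p) /\ ~(p & q)) = min(0.423, 0.423) = 0.423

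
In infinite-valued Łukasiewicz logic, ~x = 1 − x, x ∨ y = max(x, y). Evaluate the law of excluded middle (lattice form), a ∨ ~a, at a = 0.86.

~a = 1 − 0.86 = 0.14
a ∨ ~a = max(0.86, 0.14) = 0.86
(The value 0.86 < 1 shows this instance is not satisfied; not a Ł∞-tautology — its value is max(a, 1−a).)

0.86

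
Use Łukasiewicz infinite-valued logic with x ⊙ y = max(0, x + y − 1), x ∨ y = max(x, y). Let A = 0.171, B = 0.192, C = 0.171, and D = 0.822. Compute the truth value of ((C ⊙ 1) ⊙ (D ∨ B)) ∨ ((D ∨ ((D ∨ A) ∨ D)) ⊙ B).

0.014

C ⊙ 1 = max(0, 0.171 + 1.000 − 1) = max(0, 0.171) = 0.171
D ∨ B = max(0.822, 0.192) = 0.822
(C ⊙ 1) ⊙ (D ∨ B) = max(0, 0.171 + 0.822 − 1) = max(0, -0.007) = 0.000
D ∨ A = max(0.822, 0.171) = 0.822
(D ∨ A) ∨ D = max(0.822, 0.822) = 0.822
D ∨ ((D ∨ A) ∨ D) = max(0.822, 0.822) = 0.822
(D ∨ ((D ∨ A) ∨ D)) ⊙ B = max(0, 0.822 + 0.192 − 1) = max(0, 0.014) = 0.014
((C ⊙ 1) ⊙ (D ∨ B)) ∨ ((D ∨ ((D ∨ A) ∨ D)) ⊙ B) = max(0.000, 0.014) = 0.014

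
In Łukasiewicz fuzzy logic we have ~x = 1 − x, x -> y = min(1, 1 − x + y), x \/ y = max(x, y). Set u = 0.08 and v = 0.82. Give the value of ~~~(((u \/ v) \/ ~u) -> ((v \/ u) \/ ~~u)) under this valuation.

u \/ v = max(0.08, 0.82) = 0.82
~u = 1 − 0.08 = 0.92
(u \/ v) \/ ~u = max(0.82, 0.92) = 0.92
v \/ u = max(0.82, 0.08) = 0.82
~~u = 1 − 0.92 = 0.08
(v \/ u) \/ ~~u = max(0.82, 0.08) = 0.82
((u \/ v) \/ ~u) -> ((v \/ u) \/ ~~u) = min(1, 1 − 0.92 + 0.82) = min(1, 0.90) = 0.90
~(((u \/ v) \/ ~u) -> ((v \/ u) \/ ~~u)) = 1 − 0.90 = 0.10
~~(((u \/ v) \/ ~u) -> ((v \/ u) \/ ~~u)) = 1 − 0.10 = 0.90
~~~(((u \/ v) \/ ~u) -> ((v \/ u) \/ ~~u)) = 1 − 0.90 = 0.10

0.10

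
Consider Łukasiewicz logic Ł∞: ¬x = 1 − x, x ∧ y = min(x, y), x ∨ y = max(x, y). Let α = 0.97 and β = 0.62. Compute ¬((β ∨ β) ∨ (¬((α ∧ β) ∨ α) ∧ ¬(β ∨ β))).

β ∨ β = max(0.62, 0.62) = 0.62
α ∧ β = min(0.97, 0.62) = 0.62
(α ∧ β) ∨ α = max(0.62, 0.97) = 0.97
¬((α ∧ β) ∨ α) = 1 − 0.97 = 0.03
¬(β ∨ β) = 1 − 0.62 = 0.38
¬((α ∧ β) ∨ α) ∧ ¬(β ∨ β) = min(0.03, 0.38) = 0.03
(β ∨ β) ∨ (¬((α ∧ β) ∨ α) ∧ ¬(β ∨ β)) = max(0.62, 0.03) = 0.62
¬((β ∨ β) ∨ (¬((α ∧ β) ∨ α) ∧ ¬(β ∨ β))) = 1 − 0.62 = 0.38

0.38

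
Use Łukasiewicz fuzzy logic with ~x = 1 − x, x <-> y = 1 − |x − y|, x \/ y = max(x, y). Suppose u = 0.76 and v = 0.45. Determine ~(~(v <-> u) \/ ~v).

0.45

v <-> u = 1 − |0.45 − 0.76| = 1 − 0.31 = 0.69
~(v <-> u) = 1 − 0.69 = 0.31
~v = 1 − 0.45 = 0.55
~(v <-> u) \/ ~v = max(0.31, 0.55) = 0.55
~(~(v <-> u) \/ ~v) = 1 − 0.55 = 0.45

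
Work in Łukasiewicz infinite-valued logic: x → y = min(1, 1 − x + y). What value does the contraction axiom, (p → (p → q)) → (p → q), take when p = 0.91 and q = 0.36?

p → q = min(1, 1 − 0.91 + 0.36) = min(1, 0.45) = 0.45
p → (p → q) = min(1, 1 − 0.91 + 0.45) = min(1, 0.54) = 0.54
(p → (p → q)) → (p → q) = min(1, 1 − 0.54 + 0.45) = min(1, 0.91) = 0.91
(The value 0.91 < 1 shows this instance is not satisfied; fails in Ł∞ (the t-norm is not idempotent).)

0.91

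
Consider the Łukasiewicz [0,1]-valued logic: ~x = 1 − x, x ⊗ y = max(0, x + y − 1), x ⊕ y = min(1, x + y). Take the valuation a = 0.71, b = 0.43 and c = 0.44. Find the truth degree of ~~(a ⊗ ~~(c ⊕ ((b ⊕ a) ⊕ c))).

b ⊕ a = min(1, 0.43 + 0.71) = min(1, 1.14) = 1.00
(b ⊕ a) ⊕ c = min(1, 1.00 + 0.44) = min(1, 1.44) = 1.00
c ⊕ ((b ⊕ a) ⊕ c) = min(1, 0.44 + 1.00) = min(1, 1.44) = 1.00
~(c ⊕ ((b ⊕ a) ⊕ c)) = 1 − 1.00 = 0.00
~~(c ⊕ ((b ⊕ a) ⊕ c)) = 1 − 0.00 = 1.00
a ⊗ ~~(c ⊕ ((b ⊕ a) ⊕ c)) = max(0, 0.71 + 1.00 − 1) = max(0, 0.71) = 0.71
~(a ⊗ ~~(c ⊕ ((b ⊕ a) ⊕ c))) = 1 − 0.71 = 0.29
~~(a ⊗ ~~(c ⊕ ((b ⊕ a) ⊕ c))) = 1 − 0.29 = 0.71

0.71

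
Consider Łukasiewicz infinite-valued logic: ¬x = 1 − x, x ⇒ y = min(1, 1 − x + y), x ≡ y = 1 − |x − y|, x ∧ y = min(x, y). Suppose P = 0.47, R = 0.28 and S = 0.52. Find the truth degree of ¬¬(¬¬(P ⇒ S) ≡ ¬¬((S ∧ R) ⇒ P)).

1.00

P ⇒ S = min(1, 1 − 0.47 + 0.52) = min(1, 1.05) = 1.00
¬(P ⇒ S) = 1 − 1.00 = 0.00
¬¬(P ⇒ S) = 1 − 0.00 = 1.00
S ∧ R = min(0.52, 0.28) = 0.28
(S ∧ R) ⇒ P = min(1, 1 − 0.28 + 0.47) = min(1, 1.19) = 1.00
¬((S ∧ R) ⇒ P) = 1 − 1.00 = 0.00
¬¬((S ∧ R) ⇒ P) = 1 − 0.00 = 1.00
¬¬(P ⇒ S) ≡ ¬¬((S ∧ R) ⇒ P) = 1 − |1.00 − 1.00| = 1 − 0.00 = 1.00
¬(¬¬(P ⇒ S) ≡ ¬¬((S ∧ R) ⇒ P)) = 1 − 1.00 = 0.00
¬¬(¬¬(P ⇒ S) ≡ ¬¬((S ∧ R) ⇒ P)) = 1 − 0.00 = 1.00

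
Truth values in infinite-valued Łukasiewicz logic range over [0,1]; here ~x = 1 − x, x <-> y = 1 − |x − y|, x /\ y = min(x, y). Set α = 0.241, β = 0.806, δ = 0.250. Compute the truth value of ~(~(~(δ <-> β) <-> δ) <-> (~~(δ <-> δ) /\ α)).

δ <-> β = 1 − |0.250 − 0.806| = 1 − 0.556 = 0.444
~(δ <-> β) = 1 − 0.444 = 0.556
~(δ <-> β) <-> δ = 1 − |0.556 − 0.250| = 1 − 0.306 = 0.694
~(~(δ <-> β) <-> δ) = 1 − 0.694 = 0.306
δ <-> δ = 1 − |0.250 − 0.250| = 1 − 0.000 = 1.000
~(δ <-> δ) = 1 − 1.000 = 0.000
~~(δ <-> δ) = 1 − 0.000 = 1.000
~~(δ <-> δ) /\ α = min(1.000, 0.241) = 0.241
~(~(δ <-> β) <-> δ) <-> (~~(δ <-> δ) /\ α) = 1 − |0.306 − 0.241| = 1 − 0.065 = 0.935
~(~(~(δ <-> β) <-> δ) <-> (~~(δ <-> δ) /\ α)) = 1 − 0.935 = 0.065

0.065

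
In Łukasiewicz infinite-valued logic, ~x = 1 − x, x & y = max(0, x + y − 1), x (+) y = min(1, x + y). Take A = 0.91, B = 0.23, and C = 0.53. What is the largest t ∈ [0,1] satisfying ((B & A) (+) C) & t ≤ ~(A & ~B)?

B & A = max(0, 0.23 + 0.91 − 1) = max(0, 0.14) = 0.14
(B & A) (+) C = min(1, 0.14 + 0.53) = min(1, 0.67) = 0.67
So the left factor is (B & A) (+) C = 0.67.
~B = 1 − 0.23 = 0.77
A & ~B = max(0, 0.91 + 0.77 − 1) = max(0, 0.68) = 0.68
~(A & ~B) = 1 − 0.68 = 0.32
So the right-hand bound is ~(A & ~B) = 0.32.
The residuum of the Łukasiewicz t-norm gives the supremum: min(1, 1 − 0.67 + 0.32).
1 − 0.67 + 0.32 = 0.65, so t = min(1, 0.65) = 0.65.
Check: 0.67 & 0.65 = max(0, 0.32) = 0.32 ≤ 0.32.

0.65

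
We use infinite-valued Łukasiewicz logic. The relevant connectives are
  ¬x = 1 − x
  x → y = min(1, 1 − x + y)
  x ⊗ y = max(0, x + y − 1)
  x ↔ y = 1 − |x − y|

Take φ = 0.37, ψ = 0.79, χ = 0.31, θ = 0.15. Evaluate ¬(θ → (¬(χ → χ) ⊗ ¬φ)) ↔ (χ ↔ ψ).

χ → χ = min(1, 1 − 0.31 + 0.31) = min(1, 1.00) = 1.00
¬(χ → χ) = 1 − 1.00 = 0.00
¬φ = 1 − 0.37 = 0.63
¬(χ → χ) ⊗ ¬φ = max(0, 0.00 + 0.63 − 1) = max(0, -0.37) = 0.00
θ → (¬(χ → χ) ⊗ ¬φ) = min(1, 1 − 0.15 + 0.00) = min(1, 0.85) = 0.85
¬(θ → (¬(χ → χ) ⊗ ¬φ)) = 1 − 0.85 = 0.15
χ ↔ ψ = 1 − |0.31 − 0.79| = 1 − 0.48 = 0.52
¬(θ → (¬(χ → χ) ⊗ ¬φ)) ↔ (χ ↔ ψ) = 1 − |0.15 − 0.52| = 1 − 0.37 = 0.63

0.63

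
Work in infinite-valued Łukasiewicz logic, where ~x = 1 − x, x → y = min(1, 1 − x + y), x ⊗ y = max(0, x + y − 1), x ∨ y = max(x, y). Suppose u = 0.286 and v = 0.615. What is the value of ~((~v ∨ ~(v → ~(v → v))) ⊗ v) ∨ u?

~v = 1 − 0.615 = 0.385
v → v = min(1, 1 − 0.615 + 0.615) = min(1, 1.000) = 1.000
~(v → v) = 1 − 1.000 = 0.000
v → ~(v → v) = min(1, 1 − 0.615 + 0.000) = min(1, 0.385) = 0.385
~(v → ~(v → v)) = 1 − 0.385 = 0.615
~v ∨ ~(v → ~(v → v)) = max(0.385, 0.615) = 0.615
(~v ∨ ~(v → ~(v → v))) ⊗ v = max(0, 0.615 + 0.615 − 1) = max(0, 0.230) = 0.230
~((~v ∨ ~(v → ~(v → v))) ⊗ v) = 1 − 0.230 = 0.770
~((~v ∨ ~(v → ~(v → v))) ⊗ v) ∨ u = max(0.770, 0.286) = 0.770

0.770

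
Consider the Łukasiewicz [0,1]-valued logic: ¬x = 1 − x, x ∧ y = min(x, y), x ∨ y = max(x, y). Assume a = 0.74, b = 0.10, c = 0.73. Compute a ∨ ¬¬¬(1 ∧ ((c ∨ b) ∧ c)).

0.74

c ∨ b = max(0.73, 0.10) = 0.73
(c ∨ b) ∧ c = min(0.73, 0.73) = 0.73
1 ∧ ((c ∨ b) ∧ c) = min(1.00, 0.73) = 0.73
¬(1 ∧ ((c ∨ b) ∧ c)) = 1 − 0.73 = 0.27
¬¬(1 ∧ ((c ∨ b) ∧ c)) = 1 − 0.27 = 0.73
¬¬¬(1 ∧ ((c ∨ b) ∧ c)) = 1 − 0.73 = 0.27
a ∨ ¬¬¬(1 ∧ ((c ∨ b) ∧ c)) = max(0.74, 0.27) = 0.74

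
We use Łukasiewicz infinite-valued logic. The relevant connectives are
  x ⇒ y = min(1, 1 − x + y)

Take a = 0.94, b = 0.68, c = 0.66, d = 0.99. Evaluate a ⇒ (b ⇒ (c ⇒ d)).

1.00

c ⇒ d = min(1, 1 − 0.66 + 0.99) = min(1, 1.33) = 1.00
b ⇒ (c ⇒ d) = min(1, 1 − 0.68 + 1.00) = min(1, 1.32) = 1.00
a ⇒ (b ⇒ (c ⇒ d)) = min(1, 1 − 0.94 + 1.00) = min(1, 1.06) = 1.00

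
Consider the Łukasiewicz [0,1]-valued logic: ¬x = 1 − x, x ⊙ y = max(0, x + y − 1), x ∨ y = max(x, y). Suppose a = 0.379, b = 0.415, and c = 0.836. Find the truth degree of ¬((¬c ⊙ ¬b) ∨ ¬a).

¬c = 1 − 0.836 = 0.164
¬b = 1 − 0.415 = 0.585
¬c ⊙ ¬b = max(0, 0.164 + 0.585 − 1) = max(0, -0.251) = 0.000
¬a = 1 − 0.379 = 0.621
(¬c ⊙ ¬b) ∨ ¬a = max(0.000, 0.621) = 0.621
¬((¬c ⊙ ¬b) ∨ ¬a) = 1 − 0.621 = 0.379

0.379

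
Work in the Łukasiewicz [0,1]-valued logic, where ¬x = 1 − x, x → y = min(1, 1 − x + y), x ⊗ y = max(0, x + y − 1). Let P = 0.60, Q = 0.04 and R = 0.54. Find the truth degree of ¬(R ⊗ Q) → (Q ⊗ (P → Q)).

R ⊗ Q = max(0, 0.54 + 0.04 − 1) = max(0, -0.42) = 0.00
¬(R ⊗ Q) = 1 − 0.00 = 1.00
P → Q = min(1, 1 − 0.60 + 0.04) = min(1, 0.44) = 0.44
Q ⊗ (P → Q) = max(0, 0.04 + 0.44 − 1) = max(0, -0.52) = 0.00
¬(R ⊗ Q) → (Q ⊗ (P → Q)) = min(1, 1 − 1.00 + 0.00) = min(1, 0.00) = 0.00

0.00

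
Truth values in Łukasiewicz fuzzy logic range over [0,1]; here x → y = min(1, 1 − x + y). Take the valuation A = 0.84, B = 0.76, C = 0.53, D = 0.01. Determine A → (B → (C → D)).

C → D = min(1, 1 − 0.53 + 0.01) = min(1, 0.48) = 0.48
B → (C → D) = min(1, 1 − 0.76 + 0.48) = min(1, 0.72) = 0.72
A → (B → (C → D)) = min(1, 1 − 0.84 + 0.72) = min(1, 0.88) = 0.88

0.88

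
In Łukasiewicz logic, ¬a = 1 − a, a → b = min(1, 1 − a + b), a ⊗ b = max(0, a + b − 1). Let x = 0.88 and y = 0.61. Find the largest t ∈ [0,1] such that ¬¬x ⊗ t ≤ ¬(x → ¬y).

0.61

¬x = 1 − 0.88 = 0.12
¬¬x = 1 − 0.12 = 0.88
So the left factor is ¬¬x = 0.88.
¬y = 1 − 0.61 = 0.39
x → ¬y = min(1, 1 − 0.88 + 0.39) = min(1, 0.51) = 0.51
¬(x → ¬y) = 1 − 0.51 = 0.49
So the right-hand bound is ¬(x → ¬y) = 0.49.
The residuum of the Łukasiewicz t-norm gives the supremum: min(1, 1 − 0.88 + 0.49).
1 − 0.88 + 0.49 = 0.61, so t = min(1, 0.61) = 0.61.
Check: 0.88 ⊗ 0.61 = max(0, 0.49) = 0.49 ≤ 0.49.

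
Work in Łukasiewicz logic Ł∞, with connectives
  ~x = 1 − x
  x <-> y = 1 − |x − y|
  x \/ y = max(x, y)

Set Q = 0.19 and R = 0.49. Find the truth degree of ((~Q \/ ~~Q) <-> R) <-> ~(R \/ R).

~Q = 1 − 0.19 = 0.81
~~Q = 1 − 0.81 = 0.19
~Q \/ ~~Q = max(0.81, 0.19) = 0.81
(~Q \/ ~~Q) <-> R = 1 − |0.81 − 0.49| = 1 − 0.32 = 0.68
R \/ R = max(0.49, 0.49) = 0.49
~(R \/ R) = 1 − 0.49 = 0.51
((~Q \/ ~~Q) <-> R) <-> ~(R \/ R) = 1 − |0.68 − 0.51| = 1 − 0.17 = 0.83

0.83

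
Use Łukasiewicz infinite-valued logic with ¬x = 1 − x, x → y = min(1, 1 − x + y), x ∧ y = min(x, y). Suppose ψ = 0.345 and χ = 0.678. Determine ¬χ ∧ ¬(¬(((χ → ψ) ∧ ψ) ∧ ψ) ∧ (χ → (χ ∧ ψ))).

¬χ = 1 − 0.678 = 0.322
χ → ψ = min(1, 1 − 0.678 + 0.345) = min(1, 0.667) = 0.667
(χ → ψ) ∧ ψ = min(0.667, 0.345) = 0.345
((χ → ψ) ∧ ψ) ∧ ψ = min(0.345, 0.345) = 0.345
¬(((χ → ψ) ∧ ψ) ∧ ψ) = 1 − 0.345 = 0.655
χ ∧ ψ = min(0.678, 0.345) = 0.345
χ → (χ ∧ ψ) = min(1, 1 − 0.678 + 0.345) = min(1, 0.667) = 0.667
¬(((χ → ψ) ∧ ψ) ∧ ψ) ∧ (χ → (χ ∧ ψ)) = min(0.655, 0.667) = 0.655
¬(¬(((χ → ψ) ∧ ψ) ∧ ψ) ∧ (χ → (χ ∧ ψ))) = 1 − 0.655 = 0.345
¬χ ∧ ¬(¬(((χ → ψ) ∧ ψ) ∧ ψ) ∧ (χ → (χ ∧ ψ))) = min(0.322, 0.345) = 0.322

0.322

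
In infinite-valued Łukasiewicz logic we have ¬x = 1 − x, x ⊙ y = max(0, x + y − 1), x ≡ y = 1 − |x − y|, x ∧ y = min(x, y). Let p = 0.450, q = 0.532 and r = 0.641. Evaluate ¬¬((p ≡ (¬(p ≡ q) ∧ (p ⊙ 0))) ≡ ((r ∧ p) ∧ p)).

p ≡ q = 1 − |0.450 − 0.532| = 1 − 0.082 = 0.918
¬(p ≡ q) = 1 − 0.918 = 0.082
p ⊙ 0 = max(0, 0.450 + 0.000 − 1) = max(0, -0.550) = 0.000
¬(p ≡ q) ∧ (p ⊙ 0) = min(0.082, 0.000) = 0.000
p ≡ (¬(p ≡ q) ∧ (p ⊙ 0)) = 1 − |0.450 − 0.000| = 1 − 0.450 = 0.550
r ∧ p = min(0.641, 0.450) = 0.450
(r ∧ p) ∧ p = min(0.450, 0.450) = 0.450
(p ≡ (¬(p ≡ q) ∧ (p ⊙ 0))) ≡ ((r ∧ p) ∧ p) = 1 − |0.550 − 0.450| = 1 − 0.100 = 0.900
¬((p ≡ (¬(p ≡ q) ∧ (p ⊙ 0))) ≡ ((r ∧ p) ∧ p)) = 1 − 0.900 = 0.100
¬¬((p ≡ (¬(p ≡ q) ∧ (p ⊙ 0))) ≡ ((r ∧ p) ∧ p)) = 1 − 0.100 = 0.900

0.900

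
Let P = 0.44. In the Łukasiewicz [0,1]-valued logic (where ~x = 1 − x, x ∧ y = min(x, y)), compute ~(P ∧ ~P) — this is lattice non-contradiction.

0.56

~P = 1 − 0.44 = 0.56
P ∧ ~P = min(0.44, 0.56) = 0.44
~(P ∧ ~P) = 1 − 0.44 = 0.56
(The value 0.56 < 1 shows this instance is not satisfied; not a Ł∞-tautology — its value is 1 − min(a, 1−a).)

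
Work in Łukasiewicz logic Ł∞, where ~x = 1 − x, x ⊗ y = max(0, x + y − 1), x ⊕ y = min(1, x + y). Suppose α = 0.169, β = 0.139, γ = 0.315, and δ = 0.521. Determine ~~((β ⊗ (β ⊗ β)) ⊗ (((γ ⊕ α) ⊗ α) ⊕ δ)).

0.000

β ⊗ β = max(0, 0.139 + 0.139 − 1) = max(0, -0.722) = 0.000
β ⊗ (β ⊗ β) = max(0, 0.139 + 0.000 − 1) = max(0, -0.861) = 0.000
γ ⊕ α = min(1, 0.315 + 0.169) = min(1, 0.484) = 0.484
(γ ⊕ α) ⊗ α = max(0, 0.484 + 0.169 − 1) = max(0, -0.347) = 0.000
((γ ⊕ α) ⊗ α) ⊕ δ = min(1, 0.000 + 0.521) = min(1, 0.521) = 0.521
(β ⊗ (β ⊗ β)) ⊗ (((γ ⊕ α) ⊗ α) ⊕ δ) = max(0, 0.000 + 0.521 − 1) = max(0, -0.479) = 0.000
~((β ⊗ (β ⊗ β)) ⊗ (((γ ⊕ α) ⊗ α) ⊕ δ)) = 1 − 0.000 = 1.000
~~((β ⊗ (β ⊗ β)) ⊗ (((γ ⊕ α) ⊗ α) ⊕ δ)) = 1 − 1.000 = 0.000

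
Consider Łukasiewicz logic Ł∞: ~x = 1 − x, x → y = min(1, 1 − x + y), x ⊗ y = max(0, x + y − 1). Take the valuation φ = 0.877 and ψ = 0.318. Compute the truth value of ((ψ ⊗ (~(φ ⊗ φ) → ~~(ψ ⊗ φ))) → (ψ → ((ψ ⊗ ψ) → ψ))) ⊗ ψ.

φ ⊗ φ = max(0, 0.877 + 0.877 − 1) = max(0, 0.754) = 0.754
~(φ ⊗ φ) = 1 − 0.754 = 0.246
ψ ⊗ φ = max(0, 0.318 + 0.877 − 1) = max(0, 0.195) = 0.195
~(ψ ⊗ φ) = 1 − 0.195 = 0.805
~~(ψ ⊗ φ) = 1 − 0.805 = 0.195
~(φ ⊗ φ) → ~~(ψ ⊗ φ) = min(1, 1 − 0.246 + 0.195) = min(1, 0.949) = 0.949
ψ ⊗ (~(φ ⊗ φ) → ~~(ψ ⊗ φ)) = max(0, 0.318 + 0.949 − 1) = max(0, 0.267) = 0.267
ψ ⊗ ψ = max(0, 0.318 + 0.318 − 1) = max(0, -0.364) = 0.000
(ψ ⊗ ψ) → ψ = min(1, 1 − 0.000 + 0.318) = min(1, 1.318) = 1.000
ψ → ((ψ ⊗ ψ) → ψ) = min(1, 1 − 0.318 + 1.000) = min(1, 1.682) = 1.000
(ψ ⊗ (~(φ ⊗ φ) → ~~(ψ ⊗ φ))) → (ψ → ((ψ ⊗ ψ) → ψ)) = min(1, 1 − 0.267 + 1.000) = min(1, 1.733) = 1.000
((ψ ⊗ (~(φ ⊗ φ) → ~~(ψ ⊗ φ))) → (ψ → ((ψ ⊗ ψ) → ψ))) ⊗ ψ = max(0, 1.000 + 0.318 − 1) = max(0, 0.318) = 0.318

0.318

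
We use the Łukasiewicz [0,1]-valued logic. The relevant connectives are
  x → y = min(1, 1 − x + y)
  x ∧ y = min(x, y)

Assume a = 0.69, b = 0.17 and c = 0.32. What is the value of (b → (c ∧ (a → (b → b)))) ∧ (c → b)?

0.85

b → b = min(1, 1 − 0.17 + 0.17) = min(1, 1.00) = 1.00
a → (b → b) = min(1, 1 − 0.69 + 1.00) = min(1, 1.31) = 1.00
c ∧ (a → (b → b)) = min(0.32, 1.00) = 0.32
b → (c ∧ (a → (b → b))) = min(1, 1 − 0.17 + 0.32) = min(1, 1.15) = 1.00
c → b = min(1, 1 − 0.32 + 0.17) = min(1, 0.85) = 0.85
(b → (c ∧ (a → (b → b)))) ∧ (c → b) = min(1.00, 0.85) = 0.85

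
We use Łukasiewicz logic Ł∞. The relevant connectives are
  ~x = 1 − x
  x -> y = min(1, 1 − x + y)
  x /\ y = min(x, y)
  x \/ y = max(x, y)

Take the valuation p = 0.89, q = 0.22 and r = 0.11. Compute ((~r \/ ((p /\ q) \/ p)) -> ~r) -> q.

~r = 1 − 0.11 = 0.89
p /\ q = min(0.89, 0.22) = 0.22
(p /\ q) \/ p = max(0.22, 0.89) = 0.89
~r \/ ((p /\ q) \/ p) = max(0.89, 0.89) = 0.89
(~r \/ ((p /\ q) \/ p)) -> ~r = min(1, 1 − 0.89 + 0.89) = min(1, 1.00) = 1.00
((~r \/ ((p /\ q) \/ p)) -> ~r) -> q = min(1, 1 − 1.00 + 0.22) = min(1, 0.22) = 0.22

0.22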